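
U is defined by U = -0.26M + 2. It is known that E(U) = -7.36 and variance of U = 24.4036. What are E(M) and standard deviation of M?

E(M) = 36, standard deviation of M = 19

From U = -0.26M + 2: E(U) = a·E(M) + b, so E(M) = (E(U) − b)/a = (-7.36 − 2)/(-0.26) = 36.
standard deviation of U = √24.4036 = 4.94.
standard deviation of U = |a|·standard deviation of M, so standard deviation of M = 4.94/|-0.26| = 19.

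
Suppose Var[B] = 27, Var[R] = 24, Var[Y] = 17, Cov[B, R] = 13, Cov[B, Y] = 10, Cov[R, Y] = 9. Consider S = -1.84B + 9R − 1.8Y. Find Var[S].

Var[S] = 1434.5712

Var[S] = a²·Var[B] + b²·Var[R] + c²·Var[Y] + 2ab·Cov[B, R] + 2ac·Cov[B, Y] + 2bc·Cov[R, Y], with a = -1.84, b = 9, c = -1.8.
= 91.4112 + 1944 + 55.08 + (-430.56) + 66.24 + (-291.6)
= 1434.5712.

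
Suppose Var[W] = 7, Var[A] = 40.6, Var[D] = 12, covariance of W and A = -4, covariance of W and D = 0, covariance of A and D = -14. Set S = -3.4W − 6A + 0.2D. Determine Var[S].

Var[S] = a²·Var[W] + b²·Var[A] + c²·Var[D] + 2ab·covariance of W and A + 2ac·covariance of W and D + 2bc·covariance of A and D, with a = -3.4, b = -6, c = 0.2.
= 80.92 + 1461.6 + 0.48 + (-163.2) + 0 + 33.6
= 1413.4.

Var[S] = 1413.4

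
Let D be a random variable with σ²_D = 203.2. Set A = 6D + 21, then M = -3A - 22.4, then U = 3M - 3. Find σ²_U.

σ²_A = 6²·203.2 = 7315.2.
σ²_M = (-3)²·7315.2 = 65836.8.
σ²_U = 3²·65836.8 = 592531.2.

σ²_U = 592531.2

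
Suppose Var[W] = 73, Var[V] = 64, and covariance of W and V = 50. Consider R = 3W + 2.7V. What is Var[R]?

Var[R] = a²·Var[W] + b²·Var[V] + 2ab·covariance of W and V with a = 3, b = 2.7.
= 3²·73 + 2.7²·64 + 2·3·2.7·50
= 657 + 466.56 + 810 = 1933.56.

Var[R] = 1933.56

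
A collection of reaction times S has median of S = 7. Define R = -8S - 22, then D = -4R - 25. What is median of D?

median of R = (-8)·7 + (-22) = -78.
median of D = (-4)·(-78) + (-25) = 287.

median of D = 287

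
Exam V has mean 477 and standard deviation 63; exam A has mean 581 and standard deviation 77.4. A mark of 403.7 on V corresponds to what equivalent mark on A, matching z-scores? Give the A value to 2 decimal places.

z = (403.7 − 477)/63 ≈ -1.1635.
A = 581 + z·77.4 = 581 + (403.7 − 477)·77.4/63 ≈ 490.95.

A = 490.95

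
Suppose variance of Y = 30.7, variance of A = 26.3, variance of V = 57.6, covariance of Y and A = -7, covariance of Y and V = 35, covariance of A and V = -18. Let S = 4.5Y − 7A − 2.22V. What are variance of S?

variance of S = 1376.51084

variance of S = a²·variance of Y + b²·variance of A + c²·variance of V + 2ab·covariance of Y and A + 2ac·covariance of Y and V + 2bc·covariance of A and V, with a = 4.5, b = -7, c = -2.22.
= 621.675 + 1288.7 + 283.87584 + 441 + (-699.3) + (-559.44)
= 1376.51084.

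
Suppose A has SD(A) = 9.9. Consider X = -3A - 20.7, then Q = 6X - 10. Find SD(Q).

SD(X) = |-3|·9.9 = 29.7.
SD(Q) = |6|·29.7 = 178.2.

SD(Q) = 178.2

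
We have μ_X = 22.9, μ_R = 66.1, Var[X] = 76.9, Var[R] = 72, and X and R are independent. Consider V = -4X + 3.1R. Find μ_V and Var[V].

μ_V = (-4)·μ_X + 3.1·μ_R = (-4)·22.9 + 3.1·66.1 = 113.31.
Var[V] = a²·Var[X] + b²·Var[R] + 2ab·Cov(X, R) with a = -4, b = 3.1.
Independence gives Cov(X, R) = 0.
= (-4)²·76.9 + 3.1²·72 + 2·(-4)·3.1·0
= 1230.4 + 691.92 + 0 = 1922.32.

μ_V = 113.31, Var[V] = 1922.32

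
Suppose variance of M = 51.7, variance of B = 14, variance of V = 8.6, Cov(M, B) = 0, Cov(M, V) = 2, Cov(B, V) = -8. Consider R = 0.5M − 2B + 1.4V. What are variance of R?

variance of R = a²·variance of M + b²·variance of B + c²·variance of V + 2ab·Cov(M, B) + 2ac·Cov(M, V) + 2bc·Cov(B, V), with a = 0.5, b = -2, c = 1.4.
= 12.925 + 56 + 16.856 + 0 + 2.8 + 44.8
= 133.381.

variance of R = 133.381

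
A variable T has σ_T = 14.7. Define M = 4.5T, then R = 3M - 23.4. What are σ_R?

σ_R = 198.45

σ_M = |4.5|·14.7 = 66.15.
σ_R = |3|·66.15 = 198.45.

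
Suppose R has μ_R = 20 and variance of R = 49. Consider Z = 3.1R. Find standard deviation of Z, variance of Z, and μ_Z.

standard deviation of Z = 21.7, variance of Z = 470.89, μ_Z = 62

Z = 3.1R is linear with a = 3.1, b = 0.
standard deviation of R = √49 = 7.
standard deviation of Z = |a|·standard deviation of R = |3.1|·7 = 21.7.
variance of Z = a²·variance of R = 3.1²·49 = 470.89.
μ_Z = a·μ_R + b = 3.1·20 = 62.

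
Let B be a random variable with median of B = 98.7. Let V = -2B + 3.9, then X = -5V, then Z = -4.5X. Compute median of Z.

median of V = (-2)·98.7 + 3.9 = -193.5.
median of X = (-5)·(-193.5) = 967.5.
median of Z = (-4.5)·967.5 = -4353.75.

median of Z = -4353.75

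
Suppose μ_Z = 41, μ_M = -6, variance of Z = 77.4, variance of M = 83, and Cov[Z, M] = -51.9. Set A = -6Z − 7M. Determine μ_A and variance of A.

μ_A = (-6)·μ_Z + (-7)·μ_M = (-6)·41 + (-7)·(-6) = -204.
variance of A = a²·variance of Z + b²·variance of M + 2ab·Cov[Z, M] with a = -6, b = -7.
= (-6)²·77.4 + (-7)²·83 + 2·(-6)·(-7)·(-51.9)
= 2786.4 + 4067 + (-4359.6) = 2493.8.

μ_A = -204, variance of A = 2493.8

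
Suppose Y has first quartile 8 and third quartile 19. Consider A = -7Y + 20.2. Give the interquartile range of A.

IQR of Y = Q3 − Q1 = 19 − 8 = 11.
Under A = aY + b, IQR(A) = |a|·IQR(Y) = |-7|·11 = 77 (shifts cancel; spread scales by |a|).

IQR(A) = 77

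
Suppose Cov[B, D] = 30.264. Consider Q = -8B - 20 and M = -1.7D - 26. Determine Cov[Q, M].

Cov[Q, M] = a·c·Cov[B, D] = (-8)·(-1.7)·30.264 = 411.5904. Additive constants drop out.

Cov[Q, M] = 411.5904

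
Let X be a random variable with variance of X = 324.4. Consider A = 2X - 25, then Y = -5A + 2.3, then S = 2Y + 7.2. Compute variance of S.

variance of A = 2²·324.4 = 1297.6.
variance of Y = (-5)²·1297.6 = 32440.
variance of S = 2²·32440 = 129760.

variance of S = 129760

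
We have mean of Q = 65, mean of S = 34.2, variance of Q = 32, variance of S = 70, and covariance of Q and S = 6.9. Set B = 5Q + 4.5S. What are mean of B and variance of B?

mean of B = 5·mean of Q + 4.5·mean of S = 5·65 + 4.5·34.2 = 478.9.
variance of B = a²·variance of Q + b²·variance of S + 2ab·covariance of Q and S with a = 5, b = 4.5.
= 5²·32 + 4.5²·70 + 2·5·4.5·6.9
= 800 + 1417.5 + 310.5 = 2528.

mean of B = 478.9, variance of B = 2528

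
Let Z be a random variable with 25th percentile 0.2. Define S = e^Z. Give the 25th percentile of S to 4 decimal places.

25th percentile of S = 1.2214

e^Z is increasing, so P_{25}(S) = g(P_{25}(Z)) ≈ 1.2214.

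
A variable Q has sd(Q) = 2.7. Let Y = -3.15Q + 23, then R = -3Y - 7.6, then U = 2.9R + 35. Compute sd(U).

sd(U) = 73.9935

sd(Y) = |-3.15|·2.7 = 8.505.
sd(R) = |-3|·8.505 = 25.515.
sd(U) = |2.9|·25.515 = 73.9935.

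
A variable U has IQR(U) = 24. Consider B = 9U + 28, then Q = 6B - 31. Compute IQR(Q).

IQR(Q) = 1296

IQR(B) = |9|·24 = 216.
IQR(Q) = |6|·216 = 1296.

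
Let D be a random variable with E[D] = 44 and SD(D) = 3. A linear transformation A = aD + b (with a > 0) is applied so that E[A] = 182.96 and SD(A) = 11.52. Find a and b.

SD(A) = a·SD(D) (a > 0), so a = 11.52/3 = 3.84.
E[A] = a·E[D] + b, so b = 182.96 − 3.84·44 = 14.

a = 3.84, b = 14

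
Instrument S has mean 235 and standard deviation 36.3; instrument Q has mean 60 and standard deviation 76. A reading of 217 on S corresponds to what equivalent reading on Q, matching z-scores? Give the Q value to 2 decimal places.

Q = 22.31

z = (217 − 235)/36.3 ≈ -0.4959.
Q = 60 + z·76 = 60 + (217 − 235)·76/36.3 ≈ 22.31.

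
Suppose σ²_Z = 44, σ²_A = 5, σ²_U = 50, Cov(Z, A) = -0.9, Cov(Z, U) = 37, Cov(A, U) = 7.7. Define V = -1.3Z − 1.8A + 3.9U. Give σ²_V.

σ²_V = a²·σ²_Z + b²·σ²_A + c²·σ²_U + 2ab·Cov(Z, A) + 2ac·Cov(Z, U) + 2bc·Cov(A, U), with a = -1.3, b = -1.8, c = 3.9.
= 74.36 + 16.2 + 760.5 + (-4.212) + (-375.18) + (-108.108)
= 363.56.

σ²_V = 363.56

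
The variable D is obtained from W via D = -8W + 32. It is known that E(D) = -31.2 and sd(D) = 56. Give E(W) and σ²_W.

From D = -8W + 32: E(D) = a·E(W) + b, so E(W) = (E(D) − b)/a = (-31.2 − 32)/(-8) = 7.9.
σ²_D = 56² = 3136.
σ²_D = a²·σ²_W, so σ²_W = 3136/(-8)² = 49.

E(W) = 7.9, σ²_W = 49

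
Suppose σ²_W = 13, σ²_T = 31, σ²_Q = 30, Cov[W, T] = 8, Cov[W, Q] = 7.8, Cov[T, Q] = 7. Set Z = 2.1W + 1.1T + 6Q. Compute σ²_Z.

σ²_Z = 1500.76

σ²_Z = a²·σ²_W + b²·σ²_T + c²·σ²_Q + 2ab·Cov[W, T] + 2ac·Cov[W, Q] + 2bc·Cov[T, Q], with a = 2.1, b = 1.1, c = 6.
= 57.33 + 37.51 + 1080 + 36.96 + 196.56 + 92.4
= 1500.76.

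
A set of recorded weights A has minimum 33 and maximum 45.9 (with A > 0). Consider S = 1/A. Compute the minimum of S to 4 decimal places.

min(S) = 0.0218

1/A is decreasing on this domain, so min(S) comes from max(A) = 45.9: min(S) = 1/(45.9) ≈ 0.0218.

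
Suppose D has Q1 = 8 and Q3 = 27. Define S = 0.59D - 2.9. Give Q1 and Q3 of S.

a = 0.59 > 0: Q1(S) = a·Q1(D)+b = 1.82, Q3(S) = a·Q3(D)+b = 13.03.

Q1(S) = 1.82, Q3(S) = 13.03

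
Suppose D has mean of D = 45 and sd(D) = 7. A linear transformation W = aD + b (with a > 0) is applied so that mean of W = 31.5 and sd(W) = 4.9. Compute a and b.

a = 0.7, b = 0

sd(W) = a·sd(D) (a > 0), so a = 4.9/7 = 0.7.
mean of W = a·mean of D + b, so b = 31.5 − 0.7·45 = 0.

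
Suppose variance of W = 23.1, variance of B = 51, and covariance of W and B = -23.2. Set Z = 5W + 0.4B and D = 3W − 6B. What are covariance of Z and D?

covariance of Z and D = 892.26

By bilinearity, covariance of Z and D = ac·variance of W + bd·variance of B + (ad+bc)·covariance of W and B, with a=5, b=0.4, c=3, d=-6.
ac·variance of W = 5·3·23.1 = 346.5
bd·variance of B = 0.4·(-6)·51 = -122.4
(ad+bc)·covariance of W and B = (-28.8)·(-23.2) = 668.16
covariance of Z and D = 346.5 + (-122.4) + 668.16 = 892.26.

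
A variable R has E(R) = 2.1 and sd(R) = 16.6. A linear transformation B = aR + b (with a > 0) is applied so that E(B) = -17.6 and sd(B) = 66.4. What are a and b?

a = 4, b = -26

sd(B) = a·sd(R) (a > 0), so a = 66.4/16.6 = 4.
E(B) = a·E(R) + b, so b = -17.6 − 4·2.1 = -26.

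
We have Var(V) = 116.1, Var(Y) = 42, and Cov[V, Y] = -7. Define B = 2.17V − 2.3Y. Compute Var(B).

Var(B) = 838.75729

Var(B) = a²·Var(V) + b²·Var(Y) + 2ab·Cov[V, Y] with a = 2.17, b = -2.3.
= 2.17²·116.1 + (-2.3)²·42 + 2·2.17·(-2.3)·(-7)
= 546.70329 + 222.18 + 69.874 = 838.75729.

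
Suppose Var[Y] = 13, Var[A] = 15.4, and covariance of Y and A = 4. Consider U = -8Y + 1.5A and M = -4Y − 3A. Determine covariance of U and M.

covariance of U and M = 418.7

By bilinearity, covariance of U and M = ac·Var[Y] + bd·Var[A] + (ad+bc)·covariance of Y and A, with a=-8, b=1.5, c=-4, d=-3.
ac·Var[Y] = (-8)·(-4)·13 = 416
bd·Var[A] = 1.5·(-3)·15.4 = -69.3
(ad+bc)·covariance of Y and A = (18)·4 = 72
covariance of U and M = 416 + (-69.3) + 72 = 418.7.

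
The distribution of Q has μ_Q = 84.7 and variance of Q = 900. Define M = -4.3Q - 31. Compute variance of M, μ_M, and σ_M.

M = -4.3Q - 31 is linear with a = -4.3, b = -31.
variance of M = a²·variance of Q = (-4.3)²·900 = 16641 (the additive constant -31 does not affect variance).
μ_M = a·μ_Q + b = (-4.3)·84.7 + (-31) = -395.21.
σ_Q = √900 = 30.
σ_M = |a|·σ_Q = |-4.3|·30 = 129.

variance of M = 16641, μ_M = -395.21, σ_M = 129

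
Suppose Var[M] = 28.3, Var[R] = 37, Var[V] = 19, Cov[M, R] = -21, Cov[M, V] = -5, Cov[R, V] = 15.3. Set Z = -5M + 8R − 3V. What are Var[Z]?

Var[Z] = a²·Var[M] + b²·Var[R] + c²·Var[V] + 2ab·Cov[M, R] + 2ac·Cov[M, V] + 2bc·Cov[R, V], with a = -5, b = 8, c = -3.
= 707.5 + 2368 + 171 + 1680 + (-150) + (-734.4)
= 4042.1.

Var[Z] = 4042.1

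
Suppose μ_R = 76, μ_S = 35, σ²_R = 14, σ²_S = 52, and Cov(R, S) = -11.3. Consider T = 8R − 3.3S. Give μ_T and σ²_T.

μ_T = 492.5, σ²_T = 2058.92

μ_T = 8·μ_R + (-3.3)·μ_S = 8·76 + (-3.3)·35 = 492.5.
σ²_T = a²·σ²_R + b²·σ²_S + 2ab·Cov(R, S) with a = 8, b = -3.3.
= 8²·14 + (-3.3)²·52 + 2·8·(-3.3)·(-11.3)
= 896 + 566.28 + 596.64 = 2058.92.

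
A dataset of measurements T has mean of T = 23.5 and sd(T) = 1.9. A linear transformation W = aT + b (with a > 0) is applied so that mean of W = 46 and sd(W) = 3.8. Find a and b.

a = 2, b = -1

sd(W) = a·sd(T) (a > 0), so a = 3.8/1.9 = 2.
mean of W = a·mean of T + b, so b = 46 − 2·23.5 = -1.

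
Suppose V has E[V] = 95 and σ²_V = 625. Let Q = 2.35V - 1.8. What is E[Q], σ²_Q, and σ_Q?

Q = 2.35V - 1.8 is linear with a = 2.35, b = -1.8.
E[Q] = a·E[V] + b = 2.35·95 + (-1.8) = 221.45.
σ²_Q = a²·σ²_V = 2.35²·625 = 3451.5625 (the additive constant -1.8 does not affect variance).
σ_V = √625 = 25.
σ_Q = |a|·σ_V = |2.35|·25 = 58.75.

E[Q] = 221.45, σ²_Q = 3451.5625, σ_Q = 58.75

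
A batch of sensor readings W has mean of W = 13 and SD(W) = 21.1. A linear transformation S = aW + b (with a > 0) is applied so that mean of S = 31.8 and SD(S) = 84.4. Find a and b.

a = 4, b = -20.2

SD(S) = a·SD(W) (a > 0), so a = 84.4/21.1 = 4.
mean of S = a·mean of W + b, so b = 31.8 − 4·13 = -20.2.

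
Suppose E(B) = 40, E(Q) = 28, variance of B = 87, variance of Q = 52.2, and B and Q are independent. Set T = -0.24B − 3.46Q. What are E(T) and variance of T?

E(T) = (-0.24)·E(B) + (-3.46)·E(Q) = (-0.24)·40 + (-3.46)·28 = -106.48.
variance of T = a²·variance of B + b²·variance of Q + 2ab·covariance of B and Q with a = -0.24, b = -3.46.
Independence gives covariance of B and Q = 0.
= (-0.24)²·87 + (-3.46)²·52.2 + 2·(-0.24)·(-3.46)·0
= 5.0112 + 624.91752 + 0 = 629.92872.

E(T) = -106.48, variance of T = 629.92872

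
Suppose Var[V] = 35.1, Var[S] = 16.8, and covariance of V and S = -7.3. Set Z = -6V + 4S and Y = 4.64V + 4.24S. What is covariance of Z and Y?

By bilinearity, covariance of Z and Y = ac·Var[V] + bd·Var[S] + (ad+bc)·covariance of V and S, with a=-6, b=4, c=4.64, d=4.24.
ac·Var[V] = (-6)·4.64·35.1 = -977.184
bd·Var[S] = 4·4.24·16.8 = 284.928
(ad+bc)·covariance of V and S = (-6.88)·(-7.3) = 50.224
covariance of Z and Y = -977.184 + 284.928 + 50.224 = -642.032.

covariance of Z and Y = -642.032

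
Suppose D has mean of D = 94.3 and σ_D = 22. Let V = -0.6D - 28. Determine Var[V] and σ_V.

V = -0.6D - 28 is linear with a = -0.6, b = -28.
Var[D] = 22² = 484.
Var[V] = a²·Var[D] = (-0.6)²·484 = 174.24 (the additive constant -28 does not affect variance).
σ_V = |a|·σ_D = |-0.6|·22 = 13.2.

Var[V] = 174.24, σ_V = 13.2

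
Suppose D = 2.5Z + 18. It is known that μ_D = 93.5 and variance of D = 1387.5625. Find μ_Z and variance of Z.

From D = 2.5Z + 18: μ_D = a·μ_Z + b, so μ_Z = (μ_D − b)/a = (93.5 − 18)/2.5 = 30.2.
variance of D = a²·variance of Z, so variance of Z = 1387.5625/2.5² = 222.01.

μ_Z = 30.2, variance of Z = 222.01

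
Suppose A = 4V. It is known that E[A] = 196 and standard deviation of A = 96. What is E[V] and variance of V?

E[V] = 49, variance of V = 576

From A = 4V: E[A] = a·E[V] + b, so E[V] = (E[A] − b)/a = (196 − 0)/4 = 49.
variance of A = 96² = 9216.
variance of A = a²·variance of V, so variance of V = 9216/4² = 576.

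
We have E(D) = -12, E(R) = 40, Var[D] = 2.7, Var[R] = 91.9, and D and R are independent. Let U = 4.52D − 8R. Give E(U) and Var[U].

E(U) = 4.52·E(D) + (-8)·E(R) = 4.52·(-12) + (-8)·40 = -374.24.
Var[U] = a²·Var[D] + b²·Var[R] + 2ab·Cov[D, R] with a = 4.52, b = -8.
Independence gives Cov[D, R] = 0.
= 4.52²·2.7 + (-8)²·91.9 + 2·4.52·(-8)·0
= 55.16208 + 5881.6 + 0 = 5936.76208.

E(U) = -374.24, Var[U] = 5936.76208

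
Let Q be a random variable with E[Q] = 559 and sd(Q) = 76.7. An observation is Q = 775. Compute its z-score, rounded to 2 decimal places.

z = 2.82

z = (Q − E[Q]) / sd(Q) = (775 − 559) / 76.7 ≈ 2.82.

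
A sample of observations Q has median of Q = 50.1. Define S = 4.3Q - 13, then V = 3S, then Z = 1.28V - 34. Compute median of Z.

median of S = 4.3·50.1 + (-13) = 202.43.
median of V = 3·202.43 = 607.29.
median of Z = 1.28·607.29 + (-34) = 743.3312.

median of Z = 743.3312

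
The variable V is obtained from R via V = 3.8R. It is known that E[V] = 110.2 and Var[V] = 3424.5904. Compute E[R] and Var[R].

From V = 3.8R: E[V] = a·E[R] + b, so E[R] = (E[V] − b)/a = (110.2 − 0)/3.8 = 29.
Var[V] = a²·Var[R], so Var[R] = 3424.5904/3.8² = 237.16.

E[R] = 29, Var[R] = 237.16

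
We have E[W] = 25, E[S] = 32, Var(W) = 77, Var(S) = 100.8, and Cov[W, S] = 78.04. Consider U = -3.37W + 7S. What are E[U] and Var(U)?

E[U] = (-3.37)·E[W] + 7·E[S] = (-3.37)·25 + 7·32 = 139.75.
Var(U) = a²·Var(W) + b²·Var(S) + 2ab·Cov[W, S] with a = -3.37, b = 7.
= (-3.37)²·77 + 7²·100.8 + 2·(-3.37)·7·78.04
= 874.4813 + 4939.2 + (-3681.9272) = 2131.7541.

E[U] = 139.75, Var(U) = 2131.7541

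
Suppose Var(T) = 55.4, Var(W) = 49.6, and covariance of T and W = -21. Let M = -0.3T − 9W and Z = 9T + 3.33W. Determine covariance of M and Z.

covariance of M and Z = 85.887

By bilinearity, covariance of M and Z = ac·Var(T) + bd·Var(W) + (ad+bc)·covariance of T and W, with a=-0.3, b=-9, c=9, d=3.33.
ac·Var(T) = (-0.3)·9·55.4 = -149.58
bd·Var(W) = (-9)·3.33·49.6 = -1486.512
(ad+bc)·covariance of T and W = (-81.999)·(-21) = 1721.979
covariance of M and Z = -149.58 + (-1486.512) + 1721.979 = 85.887.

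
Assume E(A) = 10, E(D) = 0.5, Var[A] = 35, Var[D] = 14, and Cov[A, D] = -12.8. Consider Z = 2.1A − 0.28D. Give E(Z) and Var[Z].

E(Z) = 20.86, Var[Z] = 170.5004

E(Z) = 2.1·E(A) + (-0.28)·E(D) = 2.1·10 + (-0.28)·0.5 = 20.86.
Var[Z] = a²·Var[A] + b²·Var[D] + 2ab·Cov[A, D] with a = 2.1, b = -0.28.
= 2.1²·35 + (-0.28)²·14 + 2·2.1·(-0.28)·(-12.8)
= 154.35 + 1.0976 + 15.0528 = 170.5004.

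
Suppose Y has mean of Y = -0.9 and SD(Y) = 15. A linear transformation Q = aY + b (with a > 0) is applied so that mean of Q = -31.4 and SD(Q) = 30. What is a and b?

a = 2, b = -29.6

SD(Q) = a·SD(Y) (a > 0), so a = 30/15 = 2.
mean of Q = a·mean of Y + b, so b = -31.4 − 2·(-0.9) = -29.6.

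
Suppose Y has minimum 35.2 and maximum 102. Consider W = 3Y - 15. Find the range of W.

Range of Y = 102 − 35.2 = 66.8.
Range(W) = |a|·Range(Y) = |3|·66.8 = 200.4.

Range(W) = 200.4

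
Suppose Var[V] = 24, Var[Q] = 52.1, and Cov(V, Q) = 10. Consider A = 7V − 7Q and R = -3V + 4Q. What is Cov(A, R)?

Cov(A, R) = -1472.8

By bilinearity, Cov(A, R) = ac·Var[V] + bd·Var[Q] + (ad+bc)·Cov(V, Q), with a=7, b=-7, c=-3, d=4.
ac·Var[V] = 7·(-3)·24 = -504
bd·Var[Q] = (-7)·4·52.1 = -1458.8
(ad+bc)·Cov(V, Q) = (49)·10 = 490
Cov(A, R) = -504 + (-1458.8) + 490 = -1472.8.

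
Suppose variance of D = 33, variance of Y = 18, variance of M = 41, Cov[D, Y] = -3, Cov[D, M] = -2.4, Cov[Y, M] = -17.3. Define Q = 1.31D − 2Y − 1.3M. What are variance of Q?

variance of Q = 131.8557

variance of Q = a²·variance of D + b²·variance of Y + c²·variance of M + 2ab·Cov[D, Y] + 2ac·Cov[D, M] + 2bc·Cov[Y, M], with a = 1.31, b = -2, c = -1.3.
= 56.6313 + 72 + 69.29 + 15.72 + 8.1744 + (-89.96)
= 131.8557.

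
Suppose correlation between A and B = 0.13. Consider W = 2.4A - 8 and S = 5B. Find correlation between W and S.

Linear rescalings preserve correlation up to sign; here the slopes 2.4 and 5 have the same sign, so correlation between W and S = correlation between A and B = 0.13.

correlation between W and S = 0.13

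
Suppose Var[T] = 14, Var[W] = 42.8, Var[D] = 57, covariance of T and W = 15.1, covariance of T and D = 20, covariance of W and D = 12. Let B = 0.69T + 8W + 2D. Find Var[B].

Var[B] = 3579.7694

Var[B] = a²·Var[T] + b²·Var[W] + c²·Var[D] + 2ab·covariance of T and W + 2ac·covariance of T and D + 2bc·covariance of W and D, with a = 0.69, b = 8, c = 2.
= 6.6654 + 2739.2 + 228 + 166.704 + 55.2 + 384
= 3579.7694.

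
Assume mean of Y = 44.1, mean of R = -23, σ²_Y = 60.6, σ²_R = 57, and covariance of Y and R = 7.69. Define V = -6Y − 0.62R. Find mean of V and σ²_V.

mean of V = (-6)·mean of Y + (-0.62)·mean of R = (-6)·44.1 + (-0.62)·(-23) = -250.34.
σ²_V = a²·σ²_Y + b²·σ²_R + 2ab·covariance of Y and R with a = -6, b = -0.62.
= (-6)²·60.6 + (-0.62)²·57 + 2·(-6)·(-0.62)·7.69
= 2181.6 + 21.9108 + 57.2136 = 2260.7244.

mean of V = -250.34, σ²_V = 2260.7244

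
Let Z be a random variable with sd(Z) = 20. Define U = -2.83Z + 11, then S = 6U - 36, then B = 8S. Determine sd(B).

sd(U) = |-2.83|·20 = 56.6.
sd(S) = |6|·56.6 = 339.6.
sd(B) = |8|·339.6 = 2716.8.

sd(B) = 2716.8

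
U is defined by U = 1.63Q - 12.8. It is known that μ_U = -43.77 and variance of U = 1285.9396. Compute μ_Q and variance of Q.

μ_Q = -19, variance of Q = 484

From U = 1.63Q - 12.8: μ_U = a·μ_Q + b, so μ_Q = (μ_U − b)/a = (-43.77 − (-12.8))/1.63 = -19.
variance of U = a²·variance of Q, so variance of Q = 1285.9396/1.63² = 484.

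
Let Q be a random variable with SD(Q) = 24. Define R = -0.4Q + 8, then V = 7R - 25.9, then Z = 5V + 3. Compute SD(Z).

SD(Z) = 336

SD(R) = |-0.4|·24 = 9.6.
SD(V) = |7|·9.6 = 67.2.
SD(Z) = |5|·67.2 = 336.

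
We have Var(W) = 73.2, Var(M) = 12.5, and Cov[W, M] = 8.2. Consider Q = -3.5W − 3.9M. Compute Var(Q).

Var(Q) = a²·Var(W) + b²·Var(M) + 2ab·Cov[W, M] with a = -3.5, b = -3.9.
= (-3.5)²·73.2 + (-3.9)²·12.5 + 2·(-3.5)·(-3.9)·8.2
= 896.7 + 190.125 + 223.86 = 1310.685.

Var(Q) = 1310.685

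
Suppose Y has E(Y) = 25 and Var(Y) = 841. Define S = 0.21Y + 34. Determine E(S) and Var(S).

S = 0.21Y + 34 is linear with a = 0.21, b = 34.
E(S) = a·E(Y) + b = 0.21·25 + 34 = 39.25.
Var(S) = a²·Var(Y) = 0.21²·841 = 37.0881 (the additive constant 34 does not affect variance).

E(S) = 39.25, Var(S) = 37.0881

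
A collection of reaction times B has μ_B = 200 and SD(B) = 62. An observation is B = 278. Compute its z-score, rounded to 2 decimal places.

z = 1.26

z = (B − μ_B) / SD(B) = (278 − 200) / 62 ≈ 1.26.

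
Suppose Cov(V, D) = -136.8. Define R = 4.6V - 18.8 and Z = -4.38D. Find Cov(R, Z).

Cov(R, Z) = a·c·Cov(V, D) = 4.6·(-4.38)·(-136.8) = 2756.2464. Additive constants drop out.

Cov(R, Z) = 2756.2464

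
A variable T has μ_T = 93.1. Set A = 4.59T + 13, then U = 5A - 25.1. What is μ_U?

μ_A = 4.59·93.1 + 13 = 440.329.
μ_U = 5·440.329 + (-25.1) = 2176.545.

μ_U = 2176.545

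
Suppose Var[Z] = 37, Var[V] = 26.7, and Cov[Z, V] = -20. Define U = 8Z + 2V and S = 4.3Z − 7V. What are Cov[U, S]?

By bilinearity, Cov[U, S] = ac·Var[Z] + bd·Var[V] + (ad+bc)·Cov[Z, V], with a=8, b=2, c=4.3, d=-7.
ac·Var[Z] = 8·4.3·37 = 1272.8
bd·Var[V] = 2·(-7)·26.7 = -373.8
(ad+bc)·Cov[Z, V] = (-47.4)·(-20) = 948
Cov[U, S] = 1272.8 + (-373.8) + 948 = 1847.

Cov[U, S] = 1847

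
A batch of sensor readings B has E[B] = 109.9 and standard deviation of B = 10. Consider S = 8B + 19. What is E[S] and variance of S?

S = 8B + 19 is linear with a = 8, b = 19.
E[S] = a·E[B] + b = 8·109.9 + 19 = 898.2.
variance of B = 10² = 100.
variance of S = a²·variance of B = 8²·100 = 6400 (the additive constant 19 does not affect variance).

E[S] = 898.2, variance of S = 6400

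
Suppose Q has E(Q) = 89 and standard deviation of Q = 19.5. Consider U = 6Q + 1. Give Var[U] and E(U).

Var[U] = 13689, E(U) = 535

U = 6Q + 1 is linear with a = 6, b = 1.
Var[Q] = 19.5² = 380.25.
Var[U] = a²·Var[Q] = 6²·380.25 = 13689 (the additive constant 1 does not affect variance).
E(U) = a·E(Q) + b = 6·89 + 1 = 535.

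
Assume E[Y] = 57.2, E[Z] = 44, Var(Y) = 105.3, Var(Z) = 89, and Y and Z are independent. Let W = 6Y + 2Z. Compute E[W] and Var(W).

E[W] = 6·E[Y] + 2·E[Z] = 6·57.2 + 2·44 = 431.2.
Var(W) = a²·Var(Y) + b²·Var(Z) + 2ab·Cov(Y, Z) with a = 6, b = 2.
Independence gives Cov(Y, Z) = 0.
= 6²·105.3 + 2²·89 + 2·6·2·0
= 3790.8 + 356 + 0 = 4146.8.

E[W] = 431.2, Var(W) = 4146.8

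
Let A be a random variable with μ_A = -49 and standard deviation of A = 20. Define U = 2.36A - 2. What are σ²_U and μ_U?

U = 2.36A - 2 is linear with a = 2.36, b = -2.
σ²_A = 20² = 400.
σ²_U = a²·σ²_A = 2.36²·400 = 2227.84 (the additive constant -2 does not affect variance).
μ_U = a·μ_A + b = 2.36·(-49) + (-2) = -117.64.

σ²_U = 2227.84, μ_U = -117.64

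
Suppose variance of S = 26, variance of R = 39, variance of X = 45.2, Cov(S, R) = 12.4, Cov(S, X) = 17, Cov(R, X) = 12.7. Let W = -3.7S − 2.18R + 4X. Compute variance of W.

variance of W = 739.8324

variance of W = a²·variance of S + b²·variance of R + c²·variance of X + 2ab·Cov(S, R) + 2ac·Cov(S, X) + 2bc·Cov(R, X), with a = -3.7, b = -2.18, c = 4.
= 355.94 + 185.3436 + 723.2 + 200.0368 + (-503.2) + (-221.488)
= 739.8324.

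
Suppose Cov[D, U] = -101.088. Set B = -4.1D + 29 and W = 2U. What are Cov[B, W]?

Cov[B, W] = 828.9216

Cov[B, W] = a·c·Cov[D, U] = (-4.1)·2·(-101.088) = 828.9216. Additive constants drop out.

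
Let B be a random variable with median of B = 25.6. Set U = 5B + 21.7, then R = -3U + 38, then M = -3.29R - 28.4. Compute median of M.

median of M = 1324.119

median of U = 5·25.6 + 21.7 = 149.7.
median of R = (-3)·149.7 + 38 = -411.1.
median of M = (-3.29)·(-411.1) + (-28.4) = 1324.119.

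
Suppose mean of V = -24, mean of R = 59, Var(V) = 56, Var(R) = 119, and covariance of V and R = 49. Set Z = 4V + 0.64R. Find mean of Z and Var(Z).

mean of Z = -58.24, Var(Z) = 1195.6224

mean of Z = 4·mean of V + 0.64·mean of R = 4·(-24) + 0.64·59 = -58.24.
Var(Z) = a²·Var(V) + b²·Var(R) + 2ab·covariance of V and R with a = 4, b = 0.64.
= 4²·56 + 0.64²·119 + 2·4·0.64·49
= 896 + 48.7424 + 250.88 = 1195.6224.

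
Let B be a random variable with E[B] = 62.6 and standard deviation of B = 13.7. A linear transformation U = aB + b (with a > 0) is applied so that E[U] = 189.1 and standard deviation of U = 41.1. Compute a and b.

a = 3, b = 1.3

standard deviation of U = a·standard deviation of B (a > 0), so a = 41.1/13.7 = 3.
E[U] = a·E[B] + b, so b = 189.1 − 3·62.6 = 1.3.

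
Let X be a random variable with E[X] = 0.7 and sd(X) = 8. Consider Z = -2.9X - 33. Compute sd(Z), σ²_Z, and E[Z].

sd(Z) = 23.2, σ²_Z = 538.24, E[Z] = -35.03

Z = -2.9X - 33 is linear with a = -2.9, b = -33.
sd(Z) = |a|·sd(X) = |-2.9|·8 = 23.2.
σ²_X = 8² = 64.
σ²_Z = a²·σ²_X = (-2.9)²·64 = 538.24 (the additive constant -33 does not affect variance).
E[Z] = a·E[X] + b = (-2.9)·0.7 + (-33) = -35.03.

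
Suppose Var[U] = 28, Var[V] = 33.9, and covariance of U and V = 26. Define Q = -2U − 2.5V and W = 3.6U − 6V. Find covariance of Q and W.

covariance of Q and W = 384.9

By bilinearity, covariance of Q and W = ac·Var[U] + bd·Var[V] + (ad+bc)·covariance of U and V, with a=-2, b=-2.5, c=3.6, d=-6.
ac·Var[U] = (-2)·3.6·28 = -201.6
bd·Var[V] = (-2.5)·(-6)·33.9 = 508.5
(ad+bc)·covariance of U and V = (3)·26 = 78
covariance of Q and W = -201.6 + 508.5 + 78 = 384.9.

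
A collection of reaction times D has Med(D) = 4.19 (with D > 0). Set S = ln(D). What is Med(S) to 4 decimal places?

ln(D) is monotone on this domain, so Med(S) = ln(4.19) ≈ 1.4327.

Med(S) = 1.4327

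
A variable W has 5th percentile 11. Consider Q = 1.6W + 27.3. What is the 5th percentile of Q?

Since a = 1.6 > 0 the transformation is increasing, so the 5th percentile of Q = a·(P_{5} of W) + b = 1.6·11 + 27.3 = 44.9.

5th percentile of Q = 44.9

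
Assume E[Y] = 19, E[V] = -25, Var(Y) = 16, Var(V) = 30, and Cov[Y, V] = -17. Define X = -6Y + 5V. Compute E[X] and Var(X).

E[X] = (-6)·E[Y] + 5·E[V] = (-6)·19 + 5·(-25) = -239.
Var(X) = a²·Var(Y) + b²·Var(V) + 2ab·Cov[Y, V] with a = -6, b = 5.
= (-6)²·16 + 5²·30 + 2·(-6)·5·(-17)
= 576 + 750 + 1020 = 2346.

E[X] = -239, Var(X) = 2346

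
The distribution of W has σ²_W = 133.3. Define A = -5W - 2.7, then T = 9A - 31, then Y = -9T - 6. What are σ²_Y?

σ²_Y = 21864532.5

σ²_A = (-5)²·133.3 = 3332.5.
σ²_T = 9²·3332.5 = 269932.5.
σ²_Y = (-9)²·269932.5 = 21864532.5.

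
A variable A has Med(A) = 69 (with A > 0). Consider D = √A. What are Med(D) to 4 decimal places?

Med(D) = 8.3066

√A is monotone on this domain, so Med(D) = √(69) ≈ 8.3066.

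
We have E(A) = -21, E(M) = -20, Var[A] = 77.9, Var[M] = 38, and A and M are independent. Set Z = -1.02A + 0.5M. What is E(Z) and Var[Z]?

E(Z) = 11.42, Var[Z] = 90.54716

E(Z) = (-1.02)·E(A) + 0.5·E(M) = (-1.02)·(-21) + 0.5·(-20) = 11.42.
Var[Z] = a²·Var[A] + b²·Var[M] + 2ab·Cov[A, M] with a = -1.02, b = 0.5.
Independence gives Cov[A, M] = 0.
= (-1.02)²·77.9 + 0.5²·38 + 2·(-1.02)·0.5·0
= 81.04716 + 9.5 + 0 = 90.54716.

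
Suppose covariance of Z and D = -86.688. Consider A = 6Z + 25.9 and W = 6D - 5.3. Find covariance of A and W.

covariance of A and W = -3120.768

covariance of A and W = a·c·covariance of Z and D = 6·6·(-86.688) = -3120.768. Additive constants drop out.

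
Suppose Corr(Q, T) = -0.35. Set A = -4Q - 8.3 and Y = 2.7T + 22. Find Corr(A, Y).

Linear rescalings preserve |correlation|; the slopes -4 and 2.7 have opposite signs, so the correlation flips sign: Corr(A, Y) = −Corr(Q, T) = 0.35.

Corr(A, Y) = 0.35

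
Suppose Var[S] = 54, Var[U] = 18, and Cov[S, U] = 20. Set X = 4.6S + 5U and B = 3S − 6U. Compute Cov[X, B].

By bilinearity, Cov[X, B] = ac·Var[S] + bd·Var[U] + (ad+bc)·Cov[S, U], with a=4.6, b=5, c=3, d=-6.
ac·Var[S] = 4.6·3·54 = 745.2
bd·Var[U] = 5·(-6)·18 = -540
(ad+bc)·Cov[S, U] = (-12.6)·20 = -252
Cov[X, B] = 745.2 + (-540) + (-252) = -46.8.

Cov[X, B] = -46.8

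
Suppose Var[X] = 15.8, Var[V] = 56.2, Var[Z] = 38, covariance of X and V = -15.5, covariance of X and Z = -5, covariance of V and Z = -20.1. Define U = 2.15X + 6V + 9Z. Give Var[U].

Var[U] = a²·Var[X] + b²·Var[V] + c²·Var[Z] + 2ab·covariance of X and V + 2ac·covariance of X and Z + 2bc·covariance of V and Z, with a = 2.15, b = 6, c = 9.
= 73.0355 + 2023.2 + 3078 + (-399.9) + (-193.5) + (-2170.8)
= 2410.0355.

Var[U] = 2410.0355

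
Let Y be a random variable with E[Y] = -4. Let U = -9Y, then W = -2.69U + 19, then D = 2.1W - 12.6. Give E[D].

E[D] = -176.064

E[U] = (-9)·(-4) = 36.
E[W] = (-2.69)·36 + 19 = -77.84.
E[D] = 2.1·(-77.84) + (-12.6) = -176.064.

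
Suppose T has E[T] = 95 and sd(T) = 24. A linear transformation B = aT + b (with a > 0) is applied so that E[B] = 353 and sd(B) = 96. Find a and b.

sd(B) = a·sd(T) (a > 0), so a = 96/24 = 4.
E[B] = a·E[T] + b, so b = 353 − 4·95 = -27.

a = 4, b = -27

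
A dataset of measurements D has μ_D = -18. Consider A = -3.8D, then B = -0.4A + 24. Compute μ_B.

μ_A = (-3.8)·(-18) = 68.4.
μ_B = (-0.4)·68.4 + 24 = -3.36.

μ_B = -3.36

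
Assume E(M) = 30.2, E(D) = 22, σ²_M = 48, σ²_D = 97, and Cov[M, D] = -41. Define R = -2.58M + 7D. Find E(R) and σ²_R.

E(R) = (-2.58)·E(M) + 7·E(D) = (-2.58)·30.2 + 7·22 = 76.084.
σ²_R = a²·σ²_M + b²·σ²_D + 2ab·Cov[M, D] with a = -2.58, b = 7.
= (-2.58)²·48 + 7²·97 + 2·(-2.58)·7·(-41)
= 319.5072 + 4753 + 1480.92 = 6553.4272.

E(R) = 76.084, σ²_R = 6553.4272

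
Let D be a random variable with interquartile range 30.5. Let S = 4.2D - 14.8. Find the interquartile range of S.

Under S = aD + b, IQR(S) = |a|·IQR(D) = |4.2|·30.5 = 128.1 (shifts cancel; spread scales by |a|).

IQR(S) = 128.1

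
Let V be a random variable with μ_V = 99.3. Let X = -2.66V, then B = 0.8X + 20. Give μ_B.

μ_X = (-2.66)·99.3 = -264.138.
μ_B = 0.8·(-264.138) + 20 = -191.3104.

μ_B = -191.3104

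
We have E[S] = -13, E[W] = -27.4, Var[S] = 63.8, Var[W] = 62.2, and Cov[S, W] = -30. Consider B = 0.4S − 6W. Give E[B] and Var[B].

E[B] = 159.2, Var[B] = 2393.408

E[B] = 0.4·E[S] + (-6)·E[W] = 0.4·(-13) + (-6)·(-27.4) = 159.2.
Var[B] = a²·Var[S] + b²·Var[W] + 2ab·Cov[S, W] with a = 0.4, b = -6.
= 0.4²·63.8 + (-6)²·62.2 + 2·0.4·(-6)·(-30)
= 10.208 + 2239.2 + 144 = 2393.408.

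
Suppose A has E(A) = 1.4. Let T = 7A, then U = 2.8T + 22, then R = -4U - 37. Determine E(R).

E(T) = 7·1.4 = 9.8.
E(U) = 2.8·9.8 + 22 = 49.44.
E(R) = (-4)·49.44 + (-37) = -234.76.

E(R) = -234.76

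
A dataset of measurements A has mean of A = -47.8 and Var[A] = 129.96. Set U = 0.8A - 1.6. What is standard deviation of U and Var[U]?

standard deviation of U = 9.12, Var[U] = 83.1744

U = 0.8A - 1.6 is linear with a = 0.8, b = -1.6.
standard deviation of A = √129.96 = 11.4.
standard deviation of U = |a|·standard deviation of A = |0.8|·11.4 = 9.12.
Var[U] = a²·Var[A] = 0.8²·129.96 = 83.1744 (the additive constant -1.6 does not affect variance).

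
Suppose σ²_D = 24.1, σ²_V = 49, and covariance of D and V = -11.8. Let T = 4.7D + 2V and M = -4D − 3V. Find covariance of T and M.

covariance of T and M = -486.3

By bilinearity, covariance of T and M = ac·σ²_D + bd·σ²_V + (ad+bc)·covariance of D and V, with a=4.7, b=2, c=-4, d=-3.
ac·σ²_D = 4.7·(-4)·24.1 = -453.08
bd·σ²_V = 2·(-3)·49 = -294
(ad+bc)·covariance of D and V = (-22.1)·(-11.8) = 260.78
covariance of T and M = -453.08 + (-294) + 260.78 = -486.3.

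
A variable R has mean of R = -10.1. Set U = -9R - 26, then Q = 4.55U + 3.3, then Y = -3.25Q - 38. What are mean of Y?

mean of U = (-9)·(-10.1) + (-26) = 64.9.
mean of Q = 4.55·64.9 + 3.3 = 298.595.
mean of Y = (-3.25)·298.595 + (-38) = -1008.43375.

mean of Y = -1008.43375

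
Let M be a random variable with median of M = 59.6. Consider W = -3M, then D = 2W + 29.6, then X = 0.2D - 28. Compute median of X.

median of W = (-3)·59.6 = -178.8.
median of D = 2·(-178.8) + 29.6 = -328.
median of X = 0.2·(-328) + (-28) = -93.6.

median of X = -93.6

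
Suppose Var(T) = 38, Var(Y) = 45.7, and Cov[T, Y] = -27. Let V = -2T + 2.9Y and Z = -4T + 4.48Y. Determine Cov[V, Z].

By bilinearity, Cov[V, Z] = ac·Var(T) + bd·Var(Y) + (ad+bc)·Cov[T, Y], with a=-2, b=2.9, c=-4, d=4.48.
ac·Var(T) = (-2)·(-4)·38 = 304
bd·Var(Y) = 2.9·4.48·45.7 = 593.7344
(ad+bc)·Cov[T, Y] = (-20.56)·(-27) = 555.12
Cov[V, Z] = 304 + 593.7344 + 555.12 = 1452.8544.

Cov[V, Z] = 1452.8544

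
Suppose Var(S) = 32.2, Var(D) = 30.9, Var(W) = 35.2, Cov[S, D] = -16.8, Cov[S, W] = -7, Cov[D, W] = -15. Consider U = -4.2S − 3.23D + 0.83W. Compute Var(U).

Var(U) = 588.04729

Var(U) = a²·Var(S) + b²·Var(D) + c²·Var(W) + 2ab·Cov[S, D] + 2ac·Cov[S, W] + 2bc·Cov[D, W], with a = -4.2, b = -3.23, c = 0.83.
= 568.008 + 322.37661 + 24.24928 + (-455.8176) + 48.804 + 80.427
= 588.04729.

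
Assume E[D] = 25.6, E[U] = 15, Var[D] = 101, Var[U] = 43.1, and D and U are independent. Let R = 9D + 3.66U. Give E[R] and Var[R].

E[R] = 285.3, Var[R] = 8758.35036

E[R] = 9·E[D] + 3.66·E[U] = 9·25.6 + 3.66·15 = 285.3.
Var[R] = a²·Var[D] + b²·Var[U] + 2ab·Cov[D, U] with a = 9, b = 3.66.
Independence gives Cov[D, U] = 0.
= 9²·101 + 3.66²·43.1 + 2·9·3.66·0
= 8181 + 577.35036 + 0 = 8758.35036.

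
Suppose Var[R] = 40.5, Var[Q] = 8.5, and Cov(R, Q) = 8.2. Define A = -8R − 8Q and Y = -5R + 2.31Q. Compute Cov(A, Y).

By bilinearity, Cov(A, Y) = ac·Var[R] + bd·Var[Q] + (ad+bc)·Cov(R, Q), with a=-8, b=-8, c=-5, d=2.31.
ac·Var[R] = (-8)·(-5)·40.5 = 1620
bd·Var[Q] = (-8)·2.31·8.5 = -157.08
(ad+bc)·Cov(R, Q) = (21.52)·8.2 = 176.464
Cov(A, Y) = 1620 + (-157.08) + 176.464 = 1639.384.

Cov(A, Y) = 1639.384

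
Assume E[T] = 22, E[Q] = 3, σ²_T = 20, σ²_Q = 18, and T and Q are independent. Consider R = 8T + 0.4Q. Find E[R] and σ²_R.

E[R] = 8·E[T] + 0.4·E[Q] = 8·22 + 0.4·3 = 177.2.
σ²_R = a²·σ²_T + b²·σ²_Q + 2ab·Cov(T, Q) with a = 8, b = 0.4.
Independence gives Cov(T, Q) = 0.
= 8²·20 + 0.4²·18 + 2·8·0.4·0
= 1280 + 2.88 + 0 = 1282.88.

E[R] = 177.2, σ²_R = 1282.88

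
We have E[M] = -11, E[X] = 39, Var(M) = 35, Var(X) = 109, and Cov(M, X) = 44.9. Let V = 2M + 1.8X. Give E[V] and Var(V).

E[V] = 2·E[M] + 1.8·E[X] = 2·(-11) + 1.8·39 = 48.2.
Var(V) = a²·Var(M) + b²·Var(X) + 2ab·Cov(M, X) with a = 2, b = 1.8.
= 2²·35 + 1.8²·109 + 2·2·1.8·44.9
= 140 + 353.16 + 323.28 = 816.44.

E[V] = 48.2, Var(V) = 816.44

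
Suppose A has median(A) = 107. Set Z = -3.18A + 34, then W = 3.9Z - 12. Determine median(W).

median(W) = -1206.414

median(Z) = (-3.18)·107 + 34 = -306.26.
median(W) = 3.9·(-306.26) + (-12) = -1206.414.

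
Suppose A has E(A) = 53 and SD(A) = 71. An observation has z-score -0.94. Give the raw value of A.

A = -13.74

A = E(A) + z·SD(A) = 53 + (-0.94)·71 = -13.74.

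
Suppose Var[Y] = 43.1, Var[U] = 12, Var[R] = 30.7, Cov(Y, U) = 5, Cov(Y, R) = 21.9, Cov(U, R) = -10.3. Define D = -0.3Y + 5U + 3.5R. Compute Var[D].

Var[D] = a²·Var[Y] + b²·Var[U] + c²·Var[R] + 2ab·Cov(Y, U) + 2ac·Cov(Y, R) + 2bc·Cov(U, R), with a = -0.3, b = 5, c = 3.5.
= 3.879 + 300 + 376.075 + (-15) + (-45.99) + (-360.5)
= 258.464.

Var[D] = 258.464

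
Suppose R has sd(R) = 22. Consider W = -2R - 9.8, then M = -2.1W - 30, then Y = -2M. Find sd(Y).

sd(W) = |-2|·22 = 44.
sd(M) = |-2.1|·44 = 92.4.
sd(Y) = |-2|·92.4 = 184.8.

sd(Y) = 184.8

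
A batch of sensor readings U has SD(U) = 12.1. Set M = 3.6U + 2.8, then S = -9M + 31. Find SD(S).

SD(M) = |3.6|·12.1 = 43.56.
SD(S) = |-9|·43.56 = 392.04.

SD(S) = 392.04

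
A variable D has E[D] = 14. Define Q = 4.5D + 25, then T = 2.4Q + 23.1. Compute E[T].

E[T] = 234.3

E[Q] = 4.5·14 + 25 = 88.
E[T] = 2.4·88 + 23.1 = 234.3.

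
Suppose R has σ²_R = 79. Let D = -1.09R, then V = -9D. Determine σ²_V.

σ²_D = (-1.09)²·79 = 93.8599.
σ²_V = (-9)²·93.8599 = 7602.6519.

σ²_V = 7602.6519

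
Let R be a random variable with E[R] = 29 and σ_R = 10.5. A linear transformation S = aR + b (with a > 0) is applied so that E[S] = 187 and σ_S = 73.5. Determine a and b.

a = 7, b = -16

σ_S = a·σ_R (a > 0), so a = 73.5/10.5 = 7.
E[S] = a·E[R] + b, so b = 187 − 7·29 = -16.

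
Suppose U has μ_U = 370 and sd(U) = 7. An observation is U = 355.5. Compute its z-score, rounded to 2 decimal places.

z = (U − μ_U) / sd(U) = (355.5 − 370) / 7 ≈ -2.07.

z = -2.07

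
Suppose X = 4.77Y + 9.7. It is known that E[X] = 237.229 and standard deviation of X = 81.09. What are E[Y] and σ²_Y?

E[Y] = 47.7, σ²_Y = 289

From X = 4.77Y + 9.7: E[X] = a·E[Y] + b, so E[Y] = (E[X] − b)/a = (237.229 − 9.7)/4.77 = 47.7.
σ²_X = 81.09² = 6575.5881.
σ²_X = a²·σ²_Y, so σ²_Y = 6575.5881/4.77² = 289.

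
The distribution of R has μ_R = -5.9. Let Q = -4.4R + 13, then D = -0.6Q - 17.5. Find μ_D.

μ_D = -40.876

μ_Q = (-4.4)·(-5.9) + 13 = 38.96.
μ_D = (-0.6)·38.96 + (-17.5) = -40.876.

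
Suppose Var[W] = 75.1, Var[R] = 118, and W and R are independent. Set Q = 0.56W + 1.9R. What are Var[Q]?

Var[Q] = 449.53136

Var[Q] = a²·Var[W] + b²·Var[R] + 2ab·Cov[W, R] with a = 0.56, b = 1.9.
Independence gives Cov[W, R] = 0.
= 0.56²·75.1 + 1.9²·118 + 2·0.56·1.9·0
= 23.55136 + 425.98 + 0 = 449.53136.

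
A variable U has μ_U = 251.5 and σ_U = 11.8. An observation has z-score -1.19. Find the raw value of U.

U = μ_U + z·σ_U = 251.5 + (-1.19)·11.8 = 237.458.

U = 237.458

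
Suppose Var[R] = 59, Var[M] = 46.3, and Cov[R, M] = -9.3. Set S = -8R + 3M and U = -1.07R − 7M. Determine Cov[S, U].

Cov[S, U] = -958.207

By bilinearity, Cov[S, U] = ac·Var[R] + bd·Var[M] + (ad+bc)·Cov[R, M], with a=-8, b=3, c=-1.07, d=-7.
ac·Var[R] = (-8)·(-1.07)·59 = 505.04
bd·Var[M] = 3·(-7)·46.3 = -972.3
(ad+bc)·Cov[R, M] = (52.79)·(-9.3) = -490.947
Cov[S, U] = 505.04 + (-972.3) + (-490.947) = -958.207.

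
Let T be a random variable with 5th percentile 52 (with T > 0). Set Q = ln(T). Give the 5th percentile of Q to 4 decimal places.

ln(T) is increasing, so P_{5}(Q) = g(P_{5}(T)) ≈ 3.9512.

5th percentile of Q = 3.9512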